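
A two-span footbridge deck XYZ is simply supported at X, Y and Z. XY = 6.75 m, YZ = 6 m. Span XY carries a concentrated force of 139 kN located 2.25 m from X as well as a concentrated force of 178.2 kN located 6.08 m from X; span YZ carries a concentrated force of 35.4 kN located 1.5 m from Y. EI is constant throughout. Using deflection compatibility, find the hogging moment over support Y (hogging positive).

M_Y = 144.1 kN·m

Insert a hinge at Y; M_Y is the redundant, and each span becomes simply supported.
Discontinuity in slope at Y on the released structure — sum the simple-span end rotations:
  span XY: point load 139 at a = 2.25: Pab(L + a)/(6LEI) = 312.8/EI
  span XY: point load 178.2 at a = 6.08: Pab(L + a)/(6LEI) = 230/EI
  span YZ: point load 35.4 at a = 1.5: Pab(L + b)/(6LEI) = 69.69/EI
  relative rotation θ_0 = (542.7 + 69.69)/EI = 612.4/EI
A unit hogging moment at Y produces rotation L₁/(3EI) + L₂/(3EI) = 4.25/EI.
Slope continuity at Y: θ_0 = M_Y·4.25/EI, so M_Y = 612.4/4.25 = 144.1 kN·m (hogging).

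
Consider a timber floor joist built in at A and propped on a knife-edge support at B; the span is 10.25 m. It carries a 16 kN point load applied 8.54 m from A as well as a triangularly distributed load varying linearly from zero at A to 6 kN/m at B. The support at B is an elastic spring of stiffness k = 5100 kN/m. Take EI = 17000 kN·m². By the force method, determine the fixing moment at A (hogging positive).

M_A = 52.8 kN·m

Release the roller at B. Primary structure: cantilever fixed at A.
Free-end deflection of the primary structure under the applied loading (downward +):
  point load 16 at a = 8.54: Pa²(3L − a)/(6EI) = 4319/EI
  triangular load, peak 6 at the free end: 11w₀L⁴/(120EI) = 6071/EI
  δ_0 = 10390/EI
Flexibility coefficient — unit upward force at B: δ_{BB} = L³/(3EI) = 359/EI.
With EI = 17000 kN·m²: δ_0 = 0.6112 m and δ_{BB} = 0.021116 m/kN.
Compatibility — the spring shortens by R_B/k under the reaction it provides: δ_0 − R_B·δ_{BB} = R_B/k. With 1/k = 0.000196 m/kN, R_B = δ_0 / (δ_{BB} + 1/k) = 0.6112 / (0.021116 + 0.000196) = 28.68 kN.
Moment equilibrium about A: M_A = Σ(load moments about A) − R_B·L = 346.8 − 28.68×10.25 = 52.8 kN·m.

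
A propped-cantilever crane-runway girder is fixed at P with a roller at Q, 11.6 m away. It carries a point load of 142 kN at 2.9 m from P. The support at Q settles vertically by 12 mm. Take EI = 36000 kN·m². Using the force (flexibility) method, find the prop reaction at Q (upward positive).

Remove the prop at Q; the released (primary) structure is a cantilever built in at P.
Primary-structure tip deflection at Q by superposition:
  point load 142 at a = 2.9: Pa²(3L − a)/(6EI) = 6349/EI
Flexibility coefficient — unit upward force at Q: δ_{QQ} = L³/(3EI) = 520.3/EI.
With EI = 36000 kN·m²: δ_0 = 0.17637 m and δ_{QQ} = 0.014453 m/kN.
Compatibility — the beam at Q must follow the support down by 0.012 m: δ_0 − R_Q·δ_{QQ} = 0.012, so R_Q = (0.17637 − 0.012)/0.014453 = 11.37 kN.

R_Q = 11.37 kN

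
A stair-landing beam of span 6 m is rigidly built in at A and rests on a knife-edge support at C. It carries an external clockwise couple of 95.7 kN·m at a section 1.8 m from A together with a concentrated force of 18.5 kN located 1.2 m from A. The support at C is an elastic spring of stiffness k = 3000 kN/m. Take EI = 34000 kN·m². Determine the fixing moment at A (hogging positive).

Choose R_C as the redundant. The primary structure is the cantilever fixed at A.
Primary-structure tip deflection at C by superposition:
  clockwise couple 95.7 at a = 1.8: M₀a(2L − a)/(2EI) = 878.5/EI
  point load 18.5 at a = 1.2: Pa²(3L − a)/(6EI) = 74.59/EI
  δ_0 = 953.1/EI
Tip deflection under a unit load at C: L³/(3EI) = 72/EI.
With EI = 34000 kN·m²: δ_0 = 0.028033 m and δ_{CC} = 0.002118 m/kN.
Compatibility — the spring shortens by R_C/k under the reaction it provides: δ_0 − R_C·δ_{CC} = R_C/k. With 1/k = 0.000333 m/kN, R_C = δ_0 / (δ_{CC} + 1/k) = 0.028033 / (0.002118 + 0.000333) = 11.44 kN.
Moment equilibrium about A: M_A = Σ(load moments about A) − R_C·L = 117.9 − 11.44×6 = 49.28 kN·m.

M_A = 49.28 kN·m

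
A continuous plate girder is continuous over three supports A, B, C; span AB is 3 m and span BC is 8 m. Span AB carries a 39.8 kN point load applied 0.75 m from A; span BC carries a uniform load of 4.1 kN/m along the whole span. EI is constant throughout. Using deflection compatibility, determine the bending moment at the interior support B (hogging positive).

M_B = 27.67 kN·m

Take M_B as the redundant. Released structure: two simple spans AB and BC with a hinge at B.
End slopes at the hinge B, treating each span as simply supported:
  span AB: point load 39.8 at a = 0.75: Pab(L + a)/(6LEI) = 13.99/EI
  span BC: UDL 4.1: wL³/(24EI) = 87.47/EI
  relative rotation θ_0 = (13.99 + 87.47)/EI = 101.5/EI
A unit hogging moment at B produces rotation L₁/(3EI) + L₂/(3EI) = 3.667/EI.
Slope continuity at B: θ_0 = M_B·3.667/EI, so M_B = 101.5/3.667 = 27.67 kN·m (hogging).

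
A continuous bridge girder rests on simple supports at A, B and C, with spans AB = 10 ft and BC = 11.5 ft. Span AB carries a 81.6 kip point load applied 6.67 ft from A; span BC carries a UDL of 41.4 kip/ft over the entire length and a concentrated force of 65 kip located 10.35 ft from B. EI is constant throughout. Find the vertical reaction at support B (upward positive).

Release continuity at B by inserting a hinge; the redundant is the internal moment M_B. The primary structure is two simply-supported spans AB and BC.
Rotations at B on the released spans (each span's end-slope, ×1/EI):
  span AB: point load 81.6 at a = 6.67: Pab(L + a)/(6LEI) = 503.6/EI
  span BC: UDL 41.4: wL³/(24EI) = 2624/EI
  span BC: point load 65 at a = 10.35: Pab(L + b)/(6LEI) = 141.8/EI
  relative rotation θ_0 = (503.6 + 2765)/EI = 3269/EI
A unit hogging moment at B produces rotation L₁/(3EI) + L₂/(3EI) = 7.167/EI.
Compatibility: M_B·(L₁+L₂)/(3EI) = θ_0, giving M_B = 456.1 kip·ft (hogging).
Span AB, ΣM about A with M_B applied at B: R_B^{AB}·10 = 544.3 + 456.1, so R_B^{AB} = 100 kip and R_A = 81.6 − 100 = -18.44 kip.
Span BC, ΣM about C: R_B^{BC}·11.5 = 2812 + 456.1, so R_B^{BC} = 284.2 kip and R_C = 541.1 − 284.2 = 256.9 kip.
R_B = 100 + 284.2 = 384.3 kip.

R_B = 384.3 kip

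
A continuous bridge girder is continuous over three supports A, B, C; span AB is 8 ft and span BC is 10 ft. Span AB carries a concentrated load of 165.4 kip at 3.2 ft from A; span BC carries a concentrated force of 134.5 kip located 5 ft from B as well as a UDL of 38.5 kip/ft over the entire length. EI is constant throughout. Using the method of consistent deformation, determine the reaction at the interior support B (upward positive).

Take M_B as the redundant. Released structure: two simple spans AB and BC with a hinge at B.
End slopes at the hinge B, treating each span as simply supported:
  span AB: point load 165.4 at a = 3.2: Pab(L + a)/(6LEI) = 592.8/EI
  span BC: point load 134.5 at a = 5: Pab(L + b)/(6LEI) = 840.6/EI
  span BC: UDL 38.5: wL³/(24EI) = 1604/EI
  relative rotation θ_0 = (592.8 + 2445)/EI = 3038/EI
A unit hogging moment at B produces rotation L₁/(3EI) + L₂/(3EI) = 6/EI.
Slope continuity at B: θ_0 = M_B·6/EI, so M_B = 3038/6 = 506.3 kip·ft (hogging).
Span AB, ΣM about A with M_B applied at B: R_B^{AB}·8 = 529.3 + 506.3, so R_B^{AB} = 129.4 kip and R_A = 165.4 − 129.4 = 35.96 kip.
Span BC, ΣM about C: R_B^{BC}·10 = 2598 + 506.3, so R_B^{BC} = 310.4 kip and R_C = 519.5 − 310.4 = 209.1 kip.
R_B = 129.4 + 310.4 = 439.8 kip.

R_B = 439.8 kip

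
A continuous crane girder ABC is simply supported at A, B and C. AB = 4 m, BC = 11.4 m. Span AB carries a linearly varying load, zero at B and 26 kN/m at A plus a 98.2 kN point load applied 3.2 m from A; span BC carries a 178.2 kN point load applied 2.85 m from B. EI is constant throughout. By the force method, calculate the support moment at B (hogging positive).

Take M_B as the redundant. Released structure: two simple spans AB and BC with a hinge at B.
Rotations at B on the released spans (each span's end-slope, ×1/EI):
  span AB: triangular load, peak 26: 7w₀L³/(360EI) = 32.36/EI
  span AB: point load 98.2 at a = 3.2: Pab(L + a)/(6LEI) = 75.42/EI
  span BC: point load 178.2 at a = 2.85: Pab(L + b)/(6LEI) = 1267/EI
  relative rotation θ_0 = (107.8 + 1267)/EI = 1374/EI
A unit hogging moment at B produces rotation L₁/(3EI) + L₂/(3EI) = 5.133/EI.
Slope continuity at B: θ_0 = M_B·5.133/EI, so M_B = 1374/5.133 = 267.7 kN·m (hogging).

M_B = 267.7 kN·m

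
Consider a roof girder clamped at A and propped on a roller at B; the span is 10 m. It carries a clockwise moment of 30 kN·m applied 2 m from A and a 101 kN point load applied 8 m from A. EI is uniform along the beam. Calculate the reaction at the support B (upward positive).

R_B = 72.72 kN

Remove the prop at B; the released (primary) structure is a cantilever built in at A.
Downward deflection at the released point B due to the loads:
  clockwise couple 30 at a = 2: M₀a(2L − a)/(2EI) = 540/EI
  point load 101 at a = 8: Pa²(3L − a)/(6EI) = 23701/EI
  δ_0 = 24241/EI
Flexibility coefficient — unit upward force at B: δ_{BB} = L³/(3EI) = 333.3/EI.
The prop prevents deflection at B: R_B = δ_0/δ_{BB} = 24241/333.3 = 72.72 kN.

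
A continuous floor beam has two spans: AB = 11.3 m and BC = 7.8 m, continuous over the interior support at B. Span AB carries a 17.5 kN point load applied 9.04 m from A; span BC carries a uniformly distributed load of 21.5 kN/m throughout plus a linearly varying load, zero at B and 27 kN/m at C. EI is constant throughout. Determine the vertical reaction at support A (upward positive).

Take M_B as the redundant. Released structure: two simple spans AB and BC with a hinge at B.
Discontinuity in slope at B on the released structure — sum the simple-span end rotations:
  span AB: point load 17.5 at a = 9.04: Pab(L + a)/(6LEI) = 107.3/EI
  span BC: UDL 21.5: wL³/(24EI) = 425.1/EI
  span BC: triangular load, peak 27: 7w₀L³/(360EI) = 249.1/EI
  relative rotation θ_0 = (107.3 + 674.3)/EI = 781.5/EI
A unit hogging moment at B produces rotation L₁/(3EI) + L₂/(3EI) = 6.367/EI.
Compatibility: M_B·(L₁+L₂)/(3EI) = θ_0, giving M_B = 122.8 kN·m (hogging).
Span AB, ΣM about A with M_B applied at B: R_B^{AB}·11.3 = 158.2 + 122.8, so R_B^{AB} = 24.86 kN and R_A = 17.5 − 24.86 = -7.363 kN.

R_A = -7.363 kN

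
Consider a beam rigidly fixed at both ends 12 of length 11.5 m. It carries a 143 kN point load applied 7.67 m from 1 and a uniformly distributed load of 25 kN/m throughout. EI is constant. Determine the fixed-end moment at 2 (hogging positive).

M_2 = 519.2 kN·m

Release both end moments; the primary structure is a simply-supported span 12 with redundants M_1 and M_2.
On the primary (simply-supported) span, the end slopes from the loading are:
  at 1: point load 143 at a = 7.67: Pab(L + b)/(6LEI) = 933.3/EI
  at 2: point load 143 at a = 7.67: Pab(L + a)/(6LEI) = 1167/EI
  at 1: UDL 25: wL³/(24EI) = 1584/EI
  at 2: UDL 25: wL³/(24EI) = 1584/EI
  θ_10 = 2518/EI,  θ_20 = 2751/EI
Flexibility coefficients: a unit moment at one end gives L/(3EI) there and L/(6EI) at the far end, so f₁₁ = f₂₂ = 3.833/EI and f₁₂ = f₂₁ = 1.917/EI.
Compatibility — zero rotation at each built-in end:
  3.833 M_1 + 1.917 M_2 = 2518
  1.917 M_1 + 3.833 M_2 = 2751
Solving the pair gives M_1 = 397.2 kN·m and M_2 = 519.2 kN·m (hogging).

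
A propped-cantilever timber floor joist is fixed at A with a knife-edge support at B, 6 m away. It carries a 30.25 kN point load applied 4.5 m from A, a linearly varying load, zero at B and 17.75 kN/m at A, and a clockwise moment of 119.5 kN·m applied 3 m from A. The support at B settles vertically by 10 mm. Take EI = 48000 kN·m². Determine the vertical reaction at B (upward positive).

R_B = 45.53 kN

Choose R_B as the redundant. The primary structure is the cantilever fixed at A.
Free-end deflection of the primary structure under the applied loading (downward +):
  point load 30.25 at a = 4.5: Pa²(3L − a)/(6EI) = 1378/EI
  triangular load, peak 17.75 at the fixed end: w₀L⁴/(30EI) = 766.8/EI
  clockwise couple 119.5 at a = 3: M₀a(2L − a)/(2EI) = 1613/EI
  δ_0 = 3758/EI
Flexibility coefficient — unit upward force at B: δ_{BB} = L³/(3EI) = 72/EI.
With EI = 48000 kN·m²: δ_0 = 0.078298 m and δ_{BB} = 0.0015 m/kN.
Compatibility — the beam at B must follow the support down by 0.01 m: δ_0 − R_B·δ_{BB} = 0.01, so R_B = (0.078298 − 0.01)/0.0015 = 45.53 kN.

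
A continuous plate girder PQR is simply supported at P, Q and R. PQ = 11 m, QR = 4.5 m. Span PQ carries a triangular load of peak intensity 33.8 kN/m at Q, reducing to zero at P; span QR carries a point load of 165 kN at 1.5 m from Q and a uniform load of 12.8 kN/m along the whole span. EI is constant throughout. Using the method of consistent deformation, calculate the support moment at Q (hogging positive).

M_Q = 242.8 kN·m

Release continuity at Q by inserting a hinge; the redundant is the internal moment M_Q. The primary structure is two simply-supported spans PQ and QR.
End slopes at the hinge Q, treating each span as simply supported:
  span PQ: triangular load, peak 33.8: w₀L³/(45EI) = 999.7/EI
  span QR: point load 165 at a = 1.5: Pab(L + b)/(6LEI) = 206.2/EI
  span QR: UDL 12.8: wL³/(24EI) = 48.6/EI
  relative rotation θ_0 = (999.7 + 254.8)/EI = 1255/EI
A unit hogging moment at Q produces rotation L₁/(3EI) + L₂/(3EI) = 5.167/EI.
Slope continuity at Q: θ_0 = M_Q·5.167/EI, so M_Q = 1255/5.167 = 242.8 kN·m (hogging).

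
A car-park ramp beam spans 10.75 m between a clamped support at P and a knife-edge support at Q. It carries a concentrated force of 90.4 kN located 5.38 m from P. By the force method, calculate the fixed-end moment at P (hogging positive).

M_P = 182.2 kN·m

Release the roller at Q. Primary structure: cantilever fixed at P.
Downward deflection at the released point Q due to the loads:
  point load 90.4 at a = 5.38: Pa²(3L − a)/(6EI) = 11718/EI
Flexibility coefficient — unit upward force at Q: δ_{QQ} = L³/(3EI) = 414.1/EI.
Compatibility at Q: δ_0 − R_Q·δ_{QQ} = 0, so R_Q = 11718/414.1 = 28.3 kN.
Moment equilibrium about P: M_P = Σ(load moments about P) − R_Q·L = 486.4 − 28.3×10.75 = 182.2 kN·m.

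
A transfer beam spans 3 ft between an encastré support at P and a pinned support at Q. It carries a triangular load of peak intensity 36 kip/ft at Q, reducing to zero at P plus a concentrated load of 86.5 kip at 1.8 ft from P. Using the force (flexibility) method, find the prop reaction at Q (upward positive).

Release the roller at Q. Primary structure: cantilever fixed at P.
Downward deflection at the released point Q due to the loads:
  triangular load, peak 36 at the free end: 11w₀L⁴/(120EI) = 267.3/EI
  point load 86.5 at a = 1.8: Pa²(3L − a)/(6EI) = 336.3/EI
  δ_0 = 603.6/EI
Tip deflection under a unit load at Q: L³/(3EI) = 9/EI.
Compatibility at Q: δ_0 − R_Q·δ_{QQ} = 0, so R_Q = 603.6/9 = 67.07 kip.

R_Q = 67.07 kip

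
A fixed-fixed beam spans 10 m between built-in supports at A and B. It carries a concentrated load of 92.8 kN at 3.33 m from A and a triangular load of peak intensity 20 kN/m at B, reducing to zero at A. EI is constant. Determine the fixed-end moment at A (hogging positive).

Release both end moments; the primary structure is a simply-supported span AB with redundants M_A and M_B.
End rotations of the released simple span under the applied load (×1/EI):
  at A: point load 92.8 at a = 3.33: Pab(L + b)/(6LEI) = 572.7/EI
  at B: point load 92.8 at a = 3.33: Pab(L + a)/(6LEI) = 457.9/EI
  at A: triangular load, peak 20: 7w₀L³/(360EI) = 388.9/EI
  at B: triangular load, peak 20: w₀L³/(45EI) = 444.4/EI
  θ_A0 = 961.6/EI,  θ_B0 = 902.4/EI
Flexibility coefficients: a unit moment at one end gives L/(3EI) there and L/(6EI) at the far end, so f₁₁ = f₂₂ = 3.333/EI and f₁₂ = f₂₁ = 1.667/EI.
Compatibility — zero rotation at each built-in end:
  3.333 M_A + 1.667 M_B = 961.6
  1.667 M_A + 3.333 M_B = 902.4
Solving the pair gives M_A = 204.1 kN·m and M_B = 168.6 kN·m (hogging).

M_A = 204.1 kN·m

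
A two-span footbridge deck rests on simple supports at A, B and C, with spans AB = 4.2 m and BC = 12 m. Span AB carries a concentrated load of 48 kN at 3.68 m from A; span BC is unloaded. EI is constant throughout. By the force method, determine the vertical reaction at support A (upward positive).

Release continuity at B by inserting a hinge; the redundant is the internal moment M_B. The primary structure is two simply-supported spans AB and BC.
Rotations at B on the released spans (each span's end-slope, ×1/EI):
  span AB: point load 48 at a = 3.68: Pab(L + a)/(6LEI) = 28.72/EI
  relative rotation θ_0 = (28.72 + 0)/EI = 28.72/EI
A unit hogging moment at B produces rotation L₁/(3EI) + L₂/(3EI) = 5.4/EI.
Compatibility: M_B·(L₁+L₂)/(3EI) = θ_0, giving M_B = 5.319 kN·m (hogging).
Span AB, ΣM about A with M_B applied at B: R_B^{AB}·4.2 = 176.6 + 5.319, so R_B^{AB} = 43.32 kN and R_A = 48 − 43.32 = 4.676 kN.

R_A = 4.676 kN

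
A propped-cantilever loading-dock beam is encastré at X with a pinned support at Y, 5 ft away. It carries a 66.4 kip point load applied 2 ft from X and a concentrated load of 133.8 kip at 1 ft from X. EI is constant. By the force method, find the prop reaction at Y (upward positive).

R_Y = 21.3 kip

Release the roller at Y. Primary structure: cantilever fixed at X.
Primary-structure tip deflection at Y by superposition:
  point load 66.4 at a = 2: Pa²(3L − a)/(6EI) = 575.5/EI
  point load 133.8 at a = 1: Pa²(3L − a)/(6EI) = 312.2/EI
  δ_0 = 887.7/EI
Tip deflection under a unit load at Y: L³/(3EI) = 41.67/EI.
The prop prevents deflection at Y: R_Y = δ_0/δ_{YY} = 887.7/41.67 = 21.3 kip.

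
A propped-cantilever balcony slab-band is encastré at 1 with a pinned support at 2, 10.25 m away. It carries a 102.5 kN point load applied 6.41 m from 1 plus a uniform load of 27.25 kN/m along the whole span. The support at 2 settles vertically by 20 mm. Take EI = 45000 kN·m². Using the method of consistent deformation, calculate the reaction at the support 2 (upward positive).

Release the roller at 2. Primary structure: cantilever fixed at 1.
Primary-structure tip deflection at 2 by superposition:
  point load 102.5 at a = 6.41: Pa²(3L − a)/(6EI) = 17085/EI
  UDL 27.25: wL⁴/(8EI) = 37599/EI
  δ_0 = 54683/EI
Tip deflection under a unit load at 2: L³/(3EI) = 359/EI.
With EI = 45000 kN·m²: δ_0 = 1.2152 m and δ_{22} = 0.007977 m/kN.
Compatibility — the beam at 2 must follow the support down by 0.02 m: δ_0 − R_2·δ_{22} = 0.02, so R_2 = (1.2152 − 0.02)/0.007977 = 149.8 kN.

R_2 = 149.8 kN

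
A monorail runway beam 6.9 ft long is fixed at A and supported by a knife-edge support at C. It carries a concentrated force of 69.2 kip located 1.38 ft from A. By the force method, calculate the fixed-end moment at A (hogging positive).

M_A = 68.76 kip·ft

Take the reaction at C as the redundant and release it; the primary structure is a cantilever fixed at A.
Primary-structure tip deflection at C by superposition:
  point load 69.2 at a = 1.38: Pa²(3L − a)/(6EI) = 424.3/EI
Tip deflection under a unit load at C: L³/(3EI) = 109.5/EI.
The prop prevents deflection at C: R_C = δ_0/δ_{CC} = 424.3/109.5 = 3.875 kip.
Moment equilibrium about A: M_A = Σ(load moments about A) − R_C·L = 95.5 − 3.875×6.9 = 68.76 kip·ft.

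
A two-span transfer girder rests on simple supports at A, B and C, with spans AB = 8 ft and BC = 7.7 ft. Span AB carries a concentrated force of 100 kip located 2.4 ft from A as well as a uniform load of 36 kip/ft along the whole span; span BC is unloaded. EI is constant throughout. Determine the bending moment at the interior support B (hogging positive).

Take M_B as the redundant. Released structure: two simple spans AB and BC with a hinge at B.
End slopes at the hinge B, treating each span as simply supported:
  span AB: point load 100 at a = 2.4: Pab(L + a)/(6LEI) = 291.2/EI
  span AB: UDL 36: wL³/(24EI) = 768/EI
  relative rotation θ_0 = (1059 + 0)/EI = 1059/EI
A unit hogging moment at B produces rotation L₁/(3EI) + L₂/(3EI) = 5.233/EI.
Compatibility: M_B·(L₁+L₂)/(3EI) = θ_0, giving M_B = 202.4 kip·ft (hogging).

M_B = 202.4 kip·ft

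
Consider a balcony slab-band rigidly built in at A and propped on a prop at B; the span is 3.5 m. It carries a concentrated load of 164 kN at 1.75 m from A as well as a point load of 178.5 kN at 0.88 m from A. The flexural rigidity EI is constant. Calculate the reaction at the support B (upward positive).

Remove the prop at B; the released (primary) structure is a cantilever built in at A.
Free-end deflection of the primary structure under the applied loading (downward +):
  point load 164 at a = 1.75: Pa²(3L − a)/(6EI) = 732.4/EI
  point load 178.5 at a = 0.88: Pa²(3L − a)/(6EI) = 221.6/EI
  δ_0 = 954.1/EI
Flexibility coefficient — unit upward force at B: δ_{BB} = L³/(3EI) = 14.29/EI.
The prop prevents deflection at B: R_B = δ_0/δ_{BB} = 954.1/14.29 = 66.76 kN.

R_B = 66.76 kN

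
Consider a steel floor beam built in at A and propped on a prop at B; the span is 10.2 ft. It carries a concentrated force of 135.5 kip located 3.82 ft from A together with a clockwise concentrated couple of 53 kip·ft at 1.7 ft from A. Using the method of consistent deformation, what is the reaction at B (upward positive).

R_B = 27.33 kip

Take the reaction at B as the redundant and release it; the primary structure is a cantilever fixed at A.
Primary-structure tip deflection at B by superposition:
  point load 135.5 at a = 3.82: Pa²(3L − a)/(6EI) = 8825/EI
  clockwise couple 53 at a = 1.7: M₀a(2L − a)/(2EI) = 842.4/EI
  δ_0 = 9668/EI
Tip deflection under a unit load at B: L³/(3EI) = 353.7/EI.
The prop prevents deflection at B: R_B = δ_0/δ_{BB} = 9668/353.7 = 27.33 kip.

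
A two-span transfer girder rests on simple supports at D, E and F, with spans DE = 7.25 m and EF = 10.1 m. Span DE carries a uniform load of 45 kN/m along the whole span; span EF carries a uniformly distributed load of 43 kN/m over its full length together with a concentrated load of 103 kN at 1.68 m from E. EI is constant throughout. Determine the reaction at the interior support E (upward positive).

R_E = 589.3 kN

Insert a hinge at E; M_E is the redundant, and each span becomes simply supported.
Discontinuity in slope at E on the released structure — sum the simple-span end rotations:
  span DE: UDL 45: wL³/(24EI) = 714.5/EI
  span EF: UDL 43: wL³/(24EI) = 1846/EI
  span EF: point load 103 at a = 1.68: Pab(L + b)/(6LEI) = 445.3/EI
  relative rotation θ_0 = (714.5 + 2291)/EI = 3006/EI
A unit hogging moment at E produces rotation L₁/(3EI) + L₂/(3EI) = 5.783/EI.
Compatibility: M_E·(L₁+L₂)/(3EI) = θ_0, giving M_E = 519.7 kN·m (hogging).
Span DE, ΣM about D with M_E applied at E: R_E^{DE}·7.25 = 1183 + 519.7, so R_E^{DE} = 234.8 kN and R_D = 326.2 − 234.8 = 91.44 kN.
Span EF, ΣM about F: R_E^{EF}·10.1 = 3060 + 519.7, so R_E^{EF} = 354.5 kN and R_F = 537.3 − 354.5 = 182.8 kN.
R_E = 234.8 + 354.5 = 589.3 kN.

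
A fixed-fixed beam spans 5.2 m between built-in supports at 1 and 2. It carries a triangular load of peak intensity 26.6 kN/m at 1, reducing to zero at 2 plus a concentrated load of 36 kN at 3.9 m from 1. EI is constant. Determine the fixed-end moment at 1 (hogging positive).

Release both end moments; the primary structure is a simply-supported span 12 with redundants M_1 and M_2.
End rotations of the released simple span under the applied load (×1/EI):
  at 1: triangular load, peak 26.6: w₀L³/(45EI) = 83.11/EI
  at 2: triangular load, peak 26.6: 7w₀L³/(360EI) = 72.73/EI
  at 1: point load 36 at a = 3.9: Pab(L + b)/(6LEI) = 38.02/EI
  at 2: point load 36 at a = 3.9: Pab(L + a)/(6LEI) = 53.23/EI
  θ_10 = 121.1/EI,  θ_20 = 126/EI
Flexibility coefficients: a unit moment at one end gives L/(3EI) there and L/(6EI) at the far end, so f₁₁ = f₂₂ = 1.733/EI and f₁₂ = f₂₁ = 0.8667/EI.
Compatibility — zero rotation at each built-in end:
  1.733 M_1 + 0.8667 M_2 = 121.1
  0.8667 M_1 + 1.733 M_2 = 126
Solving the pair gives M_1 = 44.74 kN·m and M_2 = 50.3 kN·m (hogging).

M_1 = 44.74 kN·m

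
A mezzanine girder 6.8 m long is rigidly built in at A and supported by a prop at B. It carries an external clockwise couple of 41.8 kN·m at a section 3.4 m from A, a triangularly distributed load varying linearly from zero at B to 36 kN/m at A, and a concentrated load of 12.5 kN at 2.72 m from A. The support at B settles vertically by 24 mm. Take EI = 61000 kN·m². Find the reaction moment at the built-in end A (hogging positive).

M_A = 217.1 kN·m

Release the roller at B. Primary structure: cantilever fixed at A.
Primary-structure tip deflection at B by superposition:
  clockwise couple 41.8 at a = 3.4: M₀a(2L − a)/(2EI) = 724.8/EI
  triangular load, peak 36 at the fixed end: w₀L⁴/(30EI) = 2566/EI
  point load 12.5 at a = 2.72: Pa²(3L − a)/(6EI) = 272.5/EI
  δ_0 = 3563/EI
Flexibility coefficient — unit upward force at B: δ_{BB} = L³/(3EI) = 104.8/EI.
With EI = 61000 kN·m²: δ_0 = 0.058411 m and δ_{BB} = 0.001718 m/kN.
Compatibility — the beam at B must follow the support down by 0.024 m: δ_0 − R_B·δ_{BB} = 0.024, so R_B = (0.058411 − 0.024)/0.001718 = 20.03 kN.
Moment equilibrium about A: M_A = Σ(load moments about A) − R_B·L = 353.2 − 20.03×6.8 = 217.1 kN·m.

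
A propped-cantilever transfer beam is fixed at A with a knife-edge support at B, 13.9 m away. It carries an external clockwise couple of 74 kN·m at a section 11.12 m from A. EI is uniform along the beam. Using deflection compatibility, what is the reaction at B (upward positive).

R_B = 7.666 kN

Choose R_B as the redundant. The primary structure is the cantilever fixed at A.
Free-end deflection of the primary structure under the applied loading (downward +):
  clockwise couple 74 at a = 11.12: M₀a(2L − a)/(2EI) = 6863/EI
Tip deflection under a unit load at B: L³/(3EI) = 895.2/EI.
The prop prevents deflection at B: R_B = δ_0/δ_{BB} = 6863/895.2 = 7.666 kN.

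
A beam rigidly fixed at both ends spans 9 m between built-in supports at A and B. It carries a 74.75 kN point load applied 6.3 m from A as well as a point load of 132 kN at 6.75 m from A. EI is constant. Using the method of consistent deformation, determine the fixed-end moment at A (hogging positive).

Take the two fixed-end moments M_A, M_B as redundants; the released structure is the simple span AB.
On the primary (simply-supported) span, the end slopes from the loading are:
  at A: point load 74.75 at a = 6.3: Pab(L + b)/(6LEI) = 275.5/EI
  at B: point load 74.75 at a = 6.3: Pab(L + a)/(6LEI) = 360.3/EI
  at A: point load 132 at a = 6.75: Pab(L + b)/(6LEI) = 417.7/EI
  at B: point load 132 at a = 6.75: Pab(L + a)/(6LEI) = 584.7/EI
  θ_A0 = 693.1/EI,  θ_B0 = 945/EI
Flexibility coefficients: a unit moment at one end gives L/(3EI) there and L/(6EI) at the far end, so f₁₁ = f₂₂ = 3/EI and f₁₂ = f₂₁ = 1.5/EI.
Compatibility — zero rotation at each built-in end:
  3 M_A + 1.5 M_B = 693.1
  1.5 M_A + 3 M_B = 945
Solving the pair gives M_A = 98.07 kN·m and M_B = 266 kN·m (hogging).

M_A = 98.07 kN·m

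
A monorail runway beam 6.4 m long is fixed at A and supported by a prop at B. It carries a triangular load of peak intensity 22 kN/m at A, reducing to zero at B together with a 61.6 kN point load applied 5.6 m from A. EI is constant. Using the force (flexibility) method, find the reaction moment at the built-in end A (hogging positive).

M_A = 84.33 kN·m

Take the reaction at B as the redundant and release it; the primary structure is a cantilever fixed at A.
Primary-structure tip deflection at B by superposition:
  triangular load, peak 22 at the fixed end: w₀L⁴/(30EI) = 1230/EI
  point load 61.6 at a = 5.6: Pa²(3L − a)/(6EI) = 4379/EI
  δ_0 = 5609/EI
Tip deflection under a unit load at B: L³/(3EI) = 87.38/EI.
Compatibility at B: δ_0 − R_B·δ_{BB} = 0, so R_B = 5609/87.38 = 64.19 kN.
Moment equilibrium about A: M_A = Σ(load moments about A) − R_B·L = 495.1 − 64.19×6.4 = 84.33 kN·m.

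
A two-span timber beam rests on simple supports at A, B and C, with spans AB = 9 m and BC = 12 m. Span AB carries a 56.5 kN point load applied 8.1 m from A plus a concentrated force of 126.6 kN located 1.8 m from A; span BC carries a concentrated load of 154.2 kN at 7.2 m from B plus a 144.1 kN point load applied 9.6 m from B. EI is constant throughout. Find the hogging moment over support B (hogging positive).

M_B = 338 kN·m

Insert a hinge at B; M_B is the redundant, and each span becomes simply supported.
End slopes at the hinge B, treating each span as simply supported:
  span AB: point load 56.5 at a = 8.1: Pab(L + a)/(6LEI) = 130.4/EI
  span AB: point load 126.6 at a = 1.8: Pab(L + a)/(6LEI) = 328.1/EI
  span BC: point load 154.2 at a = 7.2: Pab(L + b)/(6LEI) = 1243/EI
  span BC: point load 144.1 at a = 9.6: Pab(L + b)/(6LEI) = 664/EI
  relative rotation θ_0 = (458.6 + 1907)/EI = 2366/EI
A unit hogging moment at B produces rotation L₁/(3EI) + L₂/(3EI) = 7/EI.
Compatibility: M_B·(L₁+L₂)/(3EI) = θ_0, giving M_B = 338 kN·m (hogging).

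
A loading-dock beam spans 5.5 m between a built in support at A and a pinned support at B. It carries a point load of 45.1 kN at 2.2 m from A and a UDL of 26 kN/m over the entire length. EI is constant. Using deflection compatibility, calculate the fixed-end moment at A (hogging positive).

Release the roller at B. Primary structure: cantilever fixed at A.
Free-end deflection of the primary structure under the applied loading (downward +):
  point load 45.1 at a = 2.2: Pa²(3L − a)/(6EI) = 520.2/EI
  UDL 26: wL⁴/(8EI) = 2974/EI
  δ_0 = 3494/EI
Flexibility coefficient — unit upward force at B: δ_{BB} = L³/(3EI) = 55.46/EI.
The prop prevents deflection at B: R_B = δ_0/δ_{BB} = 3494/55.46 = 63.01 kN.
Moment equilibrium about A: M_A = Σ(load moments about A) − R_B·L = 492.5 − 63.01×5.5 = 145.9 kN·m.

M_A = 145.9 kN·m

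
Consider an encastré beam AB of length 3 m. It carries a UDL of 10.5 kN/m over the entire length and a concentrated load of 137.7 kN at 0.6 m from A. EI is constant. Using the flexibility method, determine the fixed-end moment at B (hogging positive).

M_B = 21.09 kN·m

Release both end moments; the primary structure is a simply-supported span AB with redundants M_A and M_B.
End rotations of the released simple span under the applied load (×1/EI):
  at A: UDL 10.5: wL³/(24EI) = 11.81/EI
  at B: UDL 10.5: wL³/(24EI) = 11.81/EI
  at A: point load 137.7 at a = 0.6: Pab(L + b)/(6LEI) = 59.49/EI
  at B: point load 137.7 at a = 0.6: Pab(L + a)/(6LEI) = 39.66/EI
  θ_A0 = 71.3/EI,  θ_B0 = 51.47/EI
Flexibility coefficients: a unit moment at one end gives L/(3EI) there and L/(6EI) at the far end, so f₁₁ = f₂₂ = 1/EI and f₁₂ = f₂₁ = 0.5/EI.
Compatibility — zero rotation at each built-in end:
  1 M_A + 0.5 M_B = 71.3
  0.5 M_A + 1 M_B = 51.47
Solving the pair gives M_A = 60.75 kN·m and M_B = 21.09 kN·m (hogging).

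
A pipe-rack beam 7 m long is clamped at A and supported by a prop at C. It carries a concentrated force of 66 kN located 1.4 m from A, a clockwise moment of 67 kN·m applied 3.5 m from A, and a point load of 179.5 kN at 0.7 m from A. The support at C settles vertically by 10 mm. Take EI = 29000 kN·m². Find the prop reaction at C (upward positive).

Remove the prop at C; the released (primary) structure is a cantilever built in at A.
Primary-structure tip deflection at C by superposition:
  point load 66 at a = 1.4: Pa²(3L − a)/(6EI) = 422.6/EI
  clockwise couple 67 at a = 3.5: M₀a(2L − a)/(2EI) = 1231/EI
  point load 179.5 at a = 0.7: Pa²(3L − a)/(6EI) = 297.6/EI
  δ_0 = 1951/EI
Tip deflection under a unit load at C: L³/(3EI) = 114.3/EI.
With EI = 29000 kN·m²: δ_0 = 0.067286 m and δ_{CC} = 0.003943 m/kN.
Compatibility — the beam at C must follow the support down by 0.01 m: δ_0 − R_C·δ_{CC} = 0.01, so R_C = (0.067286 − 0.01)/0.003943 = 14.53 kN.

R_C = 14.53 kN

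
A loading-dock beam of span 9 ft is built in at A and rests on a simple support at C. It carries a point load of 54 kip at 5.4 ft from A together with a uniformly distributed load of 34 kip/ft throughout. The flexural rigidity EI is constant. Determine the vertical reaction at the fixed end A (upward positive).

Release the roller at C. Primary structure: cantilever fixed at A.
Primary-structure tip deflection at C by superposition:
  point load 54 at a = 5.4: Pa²(3L − a)/(6EI) = 5669/EI
  UDL 34: wL⁴/(8EI) = 27884/EI
  δ_0 = 33553/EI
Tip deflection under a unit load at C: L³/(3EI) = 243/EI.
The prop prevents deflection at C: R_C = δ_0/δ_{CC} = 33553/243 = 138.1 kip.
Vertical equilibrium: R_A = ΣP − R_C = 360 − 138.1 = 221.9 kip.

R_A = 221.9 kip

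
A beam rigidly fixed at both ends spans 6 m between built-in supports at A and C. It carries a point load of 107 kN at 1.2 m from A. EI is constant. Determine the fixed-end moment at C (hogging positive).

M_C = 20.54 kN·m

Take the two fixed-end moments M_A, M_C as redundants; the released structure is the simple span AC.
Simple-span end rotations at A and C under the given loads:
  at A: point load 107 at a = 1.2: Pab(L + b)/(6LEI) = 184.9/EI
  at C: point load 107 at a = 1.2: Pab(L + a)/(6LEI) = 123.3/EI
  θ_A0 = 184.9/EI,  θ_C0 = 123.3/EI
Flexibility coefficients: a unit moment at one end gives L/(3EI) there and L/(6EI) at the far end, so f₁₁ = f₂₂ = 2/EI and f₁₂ = f₂₁ = 1/EI.
Compatibility — zero rotation at each built-in end:
  2 M_A + 1 M_C = 184.9
  1 M_A + 2 M_C = 123.3
Solving the pair gives M_A = 82.18 kN·m and M_C = 20.54 kN·m (hogging).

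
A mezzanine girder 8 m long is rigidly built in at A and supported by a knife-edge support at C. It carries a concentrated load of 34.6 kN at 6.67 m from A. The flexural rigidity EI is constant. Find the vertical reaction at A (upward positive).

Remove the prop at C; the released (primary) structure is a cantilever built in at A.
Free-end deflection of the primary structure under the applied loading (downward +):
  point load 34.6 at a = 6.67: Pa²(3L − a)/(6EI) = 4446/EI
Flexibility coefficient — unit upward force at C: δ_{CC} = L³/(3EI) = 170.7/EI.
The prop prevents deflection at C: R_C = δ_0/δ_{CC} = 4446/170.7 = 26.05 kN.
Vertical equilibrium: R_A = ΣP − R_C = 34.6 − 26.05 = 8.549 kN.

R_A = 8.549 kN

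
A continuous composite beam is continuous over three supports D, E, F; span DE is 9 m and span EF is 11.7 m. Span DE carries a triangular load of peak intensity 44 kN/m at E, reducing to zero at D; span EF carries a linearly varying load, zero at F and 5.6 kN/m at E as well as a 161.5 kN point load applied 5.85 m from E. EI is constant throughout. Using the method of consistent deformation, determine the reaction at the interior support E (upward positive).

Take M_E as the redundant. Released structure: two simple spans DE and EF with a hinge at E.
Rotations at E on the released spans (each span's end-slope, ×1/EI):
  span DE: triangular load, peak 44: w₀L³/(45EI) = 712.8/EI
  span EF: triangular load, peak 5.6: w₀L³/(45EI) = 199.3/EI
  span EF: point load 161.5 at a = 5.85: Pab(L + b)/(6LEI) = 1382/EI
  relative rotation θ_0 = (712.8 + 1581)/EI = 2294/EI
A unit hogging moment at E produces rotation L₁/(3EI) + L₂/(3EI) = 6.9/EI.
Compatibility: M_E·(L₁+L₂)/(3EI) = θ_0, giving M_E = 332.4 kN·m (hogging).
Span DE, ΣM about D with M_E applied at E: R_E^{DE}·9 = 1188 + 332.4, so R_E^{DE} = 168.9 kN and R_D = 198 − 168.9 = 29.06 kN.
Span EF, ΣM about F: R_E^{EF}·11.7 = 1200 + 332.4, so R_E^{EF} = 131 kN and R_F = 194.3 − 131 = 63.26 kN.
R_E = 168.9 + 131 = 299.9 kN.

R_E = 299.9 kN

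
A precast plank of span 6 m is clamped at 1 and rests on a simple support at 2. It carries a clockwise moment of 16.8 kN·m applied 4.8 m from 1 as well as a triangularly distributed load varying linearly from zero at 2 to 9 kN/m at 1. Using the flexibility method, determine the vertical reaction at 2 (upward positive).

Choose R_2 as the redundant. The primary structure is the cantilever fixed at 1.
Primary-structure tip deflection at 2 by superposition:
  clockwise couple 16.8 at a = 4.8: M₀a(2L − a)/(2EI) = 290.3/EI
  triangular load, peak 9 at the fixed end: w₀L⁴/(30EI) = 388.8/EI
  δ_0 = 679.1/EI
Tip deflection under a unit load at 2: L³/(3EI) = 72/EI.
The prop prevents deflection at 2: R_2 = δ_0/δ_{22} = 679.1/72 = 9.432 kN.

R_2 = 9.432 kN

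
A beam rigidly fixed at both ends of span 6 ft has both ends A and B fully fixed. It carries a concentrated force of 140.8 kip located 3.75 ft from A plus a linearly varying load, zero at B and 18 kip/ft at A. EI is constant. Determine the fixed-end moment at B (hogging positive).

M_B = 145.3 kip·ft

Take the two fixed-end moments M_A, M_B as redundants; the released structure is the simple span AB.
Simple-span end rotations at A and B under the given loads:
  at A: point load 140.8 at a = 3.75: Pab(L + b)/(6LEI) = 272.2/EI
  at B: point load 140.8 at a = 3.75: Pab(L + a)/(6LEI) = 321.8/EI
  at A: triangular load, peak 18: w₀L³/(45EI) = 86.4/EI
  at B: triangular load, peak 18: 7w₀L³/(360EI) = 75.6/EI
  θ_A0 = 358.6/EI,  θ_B0 = 397.4/EI
Flexibility coefficients: a unit moment at one end gives L/(3EI) there and L/(6EI) at the far end, so f₁₁ = f₂₂ = 2/EI and f₁₂ = f₂₁ = 1/EI.
Compatibility — zero rotation at each built-in end:
  2 M_A + 1 M_B = 358.6
  1 M_A + 2 M_B = 397.4
Solving the pair gives M_A = 106.7 kip·ft and M_B = 145.3 kip·ft (hogging).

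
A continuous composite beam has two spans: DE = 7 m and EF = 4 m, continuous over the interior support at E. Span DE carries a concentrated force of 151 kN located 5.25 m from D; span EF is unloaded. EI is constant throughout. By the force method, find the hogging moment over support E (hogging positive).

M_E = 110.4 kN·m

Insert a hinge at E; M_E is the redundant, and each span becomes simply supported.
Rotations at E on the released spans (each span's end-slope, ×1/EI):
  span DE: point load 151 at a = 5.25: Pab(L + a)/(6LEI) = 404.6/EI
  relative rotation θ_0 = (404.6 + 0)/EI = 404.6/EI
A unit hogging moment at E produces rotation L₁/(3EI) + L₂/(3EI) = 3.667/EI.
Compatibility: M_E·(L₁+L₂)/(3EI) = θ_0, giving M_E = 110.4 kN·m (hogging).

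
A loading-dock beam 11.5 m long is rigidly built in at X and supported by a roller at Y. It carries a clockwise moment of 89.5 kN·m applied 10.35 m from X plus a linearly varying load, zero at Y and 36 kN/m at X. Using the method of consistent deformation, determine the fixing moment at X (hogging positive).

Remove the prop at Y; the released (primary) structure is a cantilever built in at X.
Deflection at Y on the released cantilever, summing each load's contribution:
  clockwise couple 89.5 at a = 10.35: M₀a(2L − a)/(2EI) = 5859/EI
  triangular load, peak 36 at the fixed end: w₀L⁴/(30EI) = 20988/EI
  δ_0 = 26847/EI
Tip deflection under a unit load at Y: L³/(3EI) = 507/EI.
Compatibility at Y: δ_0 − R_Y·δ_{YY} = 0, so R_Y = 26847/507 = 52.96 kN.
Moment equilibrium about X: M_X = Σ(load moments about X) − R_Y·L = 883 − 52.96×11.5 = 274 kN·m.

M_X = 274 kN·m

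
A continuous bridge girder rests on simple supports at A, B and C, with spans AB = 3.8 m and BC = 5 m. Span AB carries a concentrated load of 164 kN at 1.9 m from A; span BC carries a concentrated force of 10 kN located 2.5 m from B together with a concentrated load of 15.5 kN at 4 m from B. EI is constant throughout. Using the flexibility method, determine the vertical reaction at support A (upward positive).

Take M_B as the redundant. Released structure: two simple spans AB and BC with a hinge at B.
Rotations at B on the released spans (each span's end-slope, ×1/EI):
  span AB: point load 164 at a = 1.9: Pab(L + a)/(6LEI) = 148/EI
  span BC: point load 10 at a = 2.5: Pab(L + b)/(6LEI) = 15.62/EI
  span BC: point load 15.5 at a = 4: Pab(L + b)/(6LEI) = 12.4/EI
  relative rotation θ_0 = (148 + 28.02)/EI = 176/EI
A unit hogging moment at B produces rotation L₁/(3EI) + L₂/(3EI) = 2.933/EI.
Compatibility: M_B·(L₁+L₂)/(3EI) = θ_0, giving M_B = 60.01 kN·m (hogging).
Span AB, ΣM about A with M_B applied at B: R_B^{AB}·3.8 = 311.6 + 60.01, so R_B^{AB} = 97.79 kN and R_A = 164 − 97.79 = 66.21 kN.

R_A = 66.21 kN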